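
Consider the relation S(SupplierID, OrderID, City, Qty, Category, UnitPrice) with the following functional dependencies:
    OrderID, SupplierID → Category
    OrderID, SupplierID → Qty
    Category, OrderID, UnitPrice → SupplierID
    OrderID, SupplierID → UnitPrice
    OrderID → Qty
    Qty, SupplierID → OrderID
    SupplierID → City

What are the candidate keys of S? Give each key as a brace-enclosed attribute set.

{Category, OrderID, UnitPrice}, {OrderID, SupplierID}, {Qty, SupplierID}

{OrderID, SupplierID}⁺ = {Category, City, OrderID, Qty, SupplierID, UnitPrice} — all of the relation — so {OrderID, SupplierID} is a candidate key.
{Qty, SupplierID}⁺ = {Category, City, OrderID, Qty, SupplierID, UnitPrice} — all of the relation — so {Qty, SupplierID} is a candidate key.
{Category, OrderID, UnitPrice}⁺ = {Category, City, OrderID, Qty, SupplierID, UnitPrice} — all of the relation — so {Category, OrderID, UnitPrice} is a candidate key.
These are minimal and exhaustive — every other superkey contains one of them.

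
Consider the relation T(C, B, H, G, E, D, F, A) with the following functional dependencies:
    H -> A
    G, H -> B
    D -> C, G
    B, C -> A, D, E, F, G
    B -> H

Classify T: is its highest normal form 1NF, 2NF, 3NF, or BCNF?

1NF

Candidate keys: {B, C}, {B, D}, {C, G, H}, {D, H}. Prime attributes: {B, C, D, G, H}.
H -> A: {H}⁺ = {A, H}, which is not all of the attributes, so the left side is not a superkey — BCNF is violated.
Because {A} is non-prime and the left side of H -> A is not a superkey, the relation is not in 3NF.
The proper key subset {B} of {B, C} determines non-prime {A}, so the relation is not even in 2NF.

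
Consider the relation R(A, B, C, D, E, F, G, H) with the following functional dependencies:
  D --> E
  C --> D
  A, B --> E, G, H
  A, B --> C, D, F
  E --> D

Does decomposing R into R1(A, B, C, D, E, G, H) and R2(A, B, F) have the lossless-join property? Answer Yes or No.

R1 ∩ R2 = {A, B}; its closure under F is {A, B, C, D, E, F, G, H}.
This includes all of R1, so the common attributes are a superkey of R1 — the join is lossless.

Yes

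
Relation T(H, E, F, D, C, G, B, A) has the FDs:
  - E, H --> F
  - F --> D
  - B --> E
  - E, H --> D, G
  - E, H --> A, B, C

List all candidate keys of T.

Attributes never on any right-hand side: {H} — every candidate key must contain it.
{B, H}⁺ = {A, B, C, D, E, F, G, H}, which is every attribute, so {B, H} is a candidate key.
{E, H}⁺ = {A, B, C, D, E, F, G, H}, which is every attribute, so {E, H} is a candidate key.
These are minimal and exhaustive — every other superkey contains one of them.

{B, H}, {E, H}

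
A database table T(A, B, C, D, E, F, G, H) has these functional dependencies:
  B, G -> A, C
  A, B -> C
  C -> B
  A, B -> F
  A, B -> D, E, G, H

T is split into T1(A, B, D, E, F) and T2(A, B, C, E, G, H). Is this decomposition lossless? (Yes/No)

Yes

T1 ∩ T2 = {A, B, E}; its closure under F is {A, B, C, D, E, F, G, H}.
T1 is contained in that closure, so T1 ∩ T2 -> T1 holds and the join is lossless.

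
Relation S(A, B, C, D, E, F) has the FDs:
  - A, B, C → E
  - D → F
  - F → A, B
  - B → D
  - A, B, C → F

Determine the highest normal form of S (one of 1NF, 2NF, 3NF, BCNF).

1NF

Candidate keys: {B, C}, {C, D}, {C, F}. Prime attributes: {B, C, D, F}.
For D → F we have {D}⁺ = {A, B, D, F}; {D} is not a superkey, so BCNF fails.
F → A, B determines the non-prime attribute {A} from a non-superkey — 3NF is violated.
The proper key subset {B} of {B, C} determines non-prime {A}, so the relation is not even in 2NF.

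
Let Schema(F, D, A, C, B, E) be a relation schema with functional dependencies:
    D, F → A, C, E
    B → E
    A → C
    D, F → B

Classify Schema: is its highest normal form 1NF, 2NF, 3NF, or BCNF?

Candidate key: {D, F}. Prime attributes: {D, F}.
B → E breaks BCNF: {B}⁺ = {B, E}, so {B} is not a superkey.
Because {E} is non-prime and the left side of B → E is not a superkey, the relation is not in 3NF.
No proper subset of a key has a non-prime attribute in its closure, so there is no partial dependency; 2NF holds.

2NF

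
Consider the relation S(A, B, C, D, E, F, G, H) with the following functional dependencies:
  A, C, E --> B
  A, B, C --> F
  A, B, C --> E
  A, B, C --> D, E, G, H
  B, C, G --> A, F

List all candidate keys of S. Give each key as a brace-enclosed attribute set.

{A, B, C}, {A, C, E}, {B, C, G}

Attributes never on any right-hand side: {C} — every candidate key must contain it.
{A, B, C}⁺ = {A, B, C, D, E, F, G, H}, which is every attribute, so {A, B, C} is a candidate key.
{A, C, E}⁺ = {A, B, C, D, E, F, G, H}, which is every attribute, so {A, C, E} is a candidate key.
{B, C, G}⁺ = {A, B, C, D, E, F, G, H}, which is every attribute, so {B, C, G} is a candidate key.
Any other superkey properly contains one of these, so there are no further candidate keys.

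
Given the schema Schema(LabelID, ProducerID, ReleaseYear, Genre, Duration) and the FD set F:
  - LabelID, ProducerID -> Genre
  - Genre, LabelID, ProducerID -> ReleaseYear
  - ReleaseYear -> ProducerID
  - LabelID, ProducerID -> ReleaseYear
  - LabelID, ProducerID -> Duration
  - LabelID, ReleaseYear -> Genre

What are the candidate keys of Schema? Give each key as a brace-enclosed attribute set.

{LabelID} never appears on the right of any FD, so every key must include it.
{LabelID, ProducerID}⁺ = {Duration, Genre, LabelID, ProducerID, ReleaseYear} — all of the relation — so {LabelID, ProducerID} is a candidate key.
{LabelID, ReleaseYear}⁺ = {Duration, Genre, LabelID, ProducerID, ReleaseYear} — all of the relation — so {LabelID, ReleaseYear} is a candidate key.
These are minimal and exhaustive — every other superkey contains one of them.

{LabelID, ProducerID}, {LabelID, ReleaseYear}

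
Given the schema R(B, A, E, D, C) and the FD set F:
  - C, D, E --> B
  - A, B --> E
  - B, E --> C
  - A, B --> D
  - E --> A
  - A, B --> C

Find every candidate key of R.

{A, B}, {B, E}, {C, D, E}

{A, B} is a candidate key since {A, B}⁺ = {A, B, C, D, E} covers every attribute.
{B, E} is a candidate key since {B, E}⁺ = {A, B, C, D, E} covers every attribute.
{C, D, E} is a candidate key since {C, D, E}⁺ = {A, B, C, D, E} covers every attribute.
No proper subset of any of these is a key, and no other minimal superkey exists.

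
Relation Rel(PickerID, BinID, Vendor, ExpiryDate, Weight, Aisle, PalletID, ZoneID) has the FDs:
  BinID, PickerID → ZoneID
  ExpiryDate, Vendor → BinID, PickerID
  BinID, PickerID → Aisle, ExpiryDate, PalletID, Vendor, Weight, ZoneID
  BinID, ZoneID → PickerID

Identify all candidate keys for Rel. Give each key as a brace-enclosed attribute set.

{BinID, PickerID}, {BinID, ZoneID}, {ExpiryDate, Vendor}

{BinID, PickerID} is a candidate key since {BinID, PickerID}⁺ = {Aisle, BinID, ExpiryDate, PalletID, PickerID, Vendor, Weight, ZoneID} covers every attribute.
{BinID, ZoneID} is a candidate key since {BinID, ZoneID}⁺ = {Aisle, BinID, ExpiryDate, PalletID, PickerID, Vendor, Weight, ZoneID} covers every attribute.
{ExpiryDate, Vendor} is a candidate key since {ExpiryDate, Vendor}⁺ = {Aisle, BinID, ExpiryDate, PalletID, PickerID, Vendor, Weight, ZoneID} covers every attribute.
These are minimal and exhaustive — every other superkey contains one of them.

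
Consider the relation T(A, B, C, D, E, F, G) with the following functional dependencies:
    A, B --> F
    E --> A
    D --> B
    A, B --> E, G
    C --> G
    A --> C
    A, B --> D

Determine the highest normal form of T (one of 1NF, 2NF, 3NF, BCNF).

Candidate keys: {A, B}, {A, D}, {B, E}, {D, E}. Prime attributes: {A, B, D, E}.
E --> A: {E}⁺ = {A, C, E, G}, which is not all of the attributes, so the left side is not a superkey — BCNF is violated.
C --> G has non-prime {G} on the right and a non-superkey on the left, so 3NF fails.
The proper key subset {A} of {A, B} determines non-prime {C, G}, so the relation is not even in 2NF.

1NF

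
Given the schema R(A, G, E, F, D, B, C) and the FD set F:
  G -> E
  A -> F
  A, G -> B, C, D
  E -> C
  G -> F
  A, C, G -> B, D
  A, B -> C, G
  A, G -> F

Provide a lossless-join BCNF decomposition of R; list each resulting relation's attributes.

Candidate keys of the original relation: {A, B}, {A, G}.
In {A, B, C, D, E, F, G}, {G} is not a superkey ({G}⁺ restricted to this set is {C, E, F, G}), so split on G -> C, E, F into {C, E, F, G} and {A, B, D, G}.
In {C, E, F, G}, {E} is not a superkey ({E}⁺ restricted to this set is {C, E}), so split on E -> C into {C, E} and {E, F, G}.
{C, E} has no BCNF violation.
{E, F, G} has no BCNF violation.
{A, B, D, G} has no BCNF violation.

{A, B, D, G}; {C, E}; {E, F, G}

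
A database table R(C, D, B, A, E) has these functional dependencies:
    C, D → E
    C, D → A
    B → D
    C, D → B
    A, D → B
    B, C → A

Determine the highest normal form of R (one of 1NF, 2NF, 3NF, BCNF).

3NF

Candidate keys: {B, C}, {C, D}. Prime attributes: {B, C, D}.
B → D: {B}⁺ = {B, D}, which is not all of the attributes, so the left side is not a superkey — BCNF is violated.
But every attribute on its right side ({D}) is prime, and the same holds for every other non-superkey FD, so 3NF still holds.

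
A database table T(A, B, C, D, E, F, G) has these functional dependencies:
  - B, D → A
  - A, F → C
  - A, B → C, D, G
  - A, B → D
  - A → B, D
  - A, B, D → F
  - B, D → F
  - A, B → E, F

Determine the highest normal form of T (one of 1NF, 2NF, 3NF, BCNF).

Candidate keys: {A}, {B, D}. Prime attributes: {A, B, D}.
Every FD has a superkey on the left, so the relation is in BCNF.

BCNF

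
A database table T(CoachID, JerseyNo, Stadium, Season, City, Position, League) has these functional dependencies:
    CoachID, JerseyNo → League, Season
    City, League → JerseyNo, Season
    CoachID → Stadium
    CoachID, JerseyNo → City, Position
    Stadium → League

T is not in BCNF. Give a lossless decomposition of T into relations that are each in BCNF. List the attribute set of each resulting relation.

Candidate keys of the original relation: {City, CoachID}, {CoachID, JerseyNo}.
In {City, CoachID, JerseyNo, League, Position, Season, Stadium}, {City, League} is not a superkey ({City, League}⁺ restricted to this set is {City, JerseyNo, League, Season}), so split on City, League → JerseyNo, Season into {City, JerseyNo, League, Season} and {City, CoachID, League, Position, Stadium}.
{City, JerseyNo, League, Season}: every determinant is a superkey — BCNF.
In {City, CoachID, League, Position, Stadium}, {CoachID} is not a superkey ({CoachID}⁺ restricted to this set is {CoachID, League, Stadium}), so split on CoachID → League, Stadium into {CoachID, League, Stadium} and {City, CoachID, Position}.
In {CoachID, League, Stadium}, {Stadium} is not a superkey ({Stadium}⁺ restricted to this set is {League, Stadium}), so split on Stadium → League into {League, Stadium} and {CoachID, Stadium}.
{League, Stadium}: every determinant is a superkey — BCNF.
{CoachID, Stadium}: every determinant is a superkey — BCNF.
{City, CoachID, Position}: every determinant is a superkey — BCNF.

{City, CoachID, Position}; {City, JerseyNo, League, Season}; {CoachID, Stadium}; {League, Stadium}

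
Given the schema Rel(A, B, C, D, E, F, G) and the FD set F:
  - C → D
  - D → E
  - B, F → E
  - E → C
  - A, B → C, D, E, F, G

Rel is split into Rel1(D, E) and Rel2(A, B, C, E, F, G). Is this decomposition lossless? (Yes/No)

Common attributes: {E}; their closure is {C, D, E}.
Since Rel1 ⊆ {C, D, E}, the intersection is a superkey of Rel1; the decomposition is lossless.

Yes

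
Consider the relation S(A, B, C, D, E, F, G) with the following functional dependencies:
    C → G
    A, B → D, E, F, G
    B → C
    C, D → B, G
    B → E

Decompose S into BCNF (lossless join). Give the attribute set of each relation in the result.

{A, B, D, F}; {B, C, E}; {C, G}

Candidate keys of the original relation: {A, B}, {A, C, D}.
In {A, B, C, D, E, F, G}, {C} is not a superkey ({C}⁺ restricted to this set is {C, G}), so split on C → G into {C, G} and {A, B, C, D, E, F}.
{C, G} has no BCNF violation.
In {A, B, C, D, E, F}, {B} is not a superkey ({B}⁺ restricted to this set is {B, C, E}), so split on B → C, E into {B, C, E} and {A, B, D, F}.
{B, C, E} has no BCNF violation.
{A, B, D, F} has no BCNF violation.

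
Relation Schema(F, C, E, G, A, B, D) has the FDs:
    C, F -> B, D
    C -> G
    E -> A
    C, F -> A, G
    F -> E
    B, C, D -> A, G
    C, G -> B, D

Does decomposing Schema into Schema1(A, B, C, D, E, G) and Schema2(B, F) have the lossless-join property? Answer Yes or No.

Schema1 ∩ Schema2 = {B}; its closure under F is {B}.
Neither Schema1 nor Schema2 is contained in that closure, so the decomposition is lossy.

No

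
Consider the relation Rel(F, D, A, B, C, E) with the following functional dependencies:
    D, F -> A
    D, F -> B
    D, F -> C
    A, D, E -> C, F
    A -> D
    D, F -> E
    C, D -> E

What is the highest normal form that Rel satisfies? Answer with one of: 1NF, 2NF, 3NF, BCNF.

3NF

Candidate keys: {A, C}, {A, E}, {A, F}, {D, F}. Prime attributes: {A, C, D, E, F}.
A -> D breaks BCNF: {A}⁺ = {A, D}, so {A} is not a superkey.
But every attribute on its right side ({D}) is prime, and the same holds for every other non-superkey FD, so 3NF still holds.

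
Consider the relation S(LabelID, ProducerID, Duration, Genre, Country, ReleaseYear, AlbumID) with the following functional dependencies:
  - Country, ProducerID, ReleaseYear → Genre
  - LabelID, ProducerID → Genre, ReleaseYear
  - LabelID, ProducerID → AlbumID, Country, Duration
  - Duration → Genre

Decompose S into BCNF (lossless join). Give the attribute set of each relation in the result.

Candidate key of the original relation: {LabelID, ProducerID}.
In {AlbumID, Country, Duration, Genre, LabelID, ProducerID, ReleaseYear}, {Country, ProducerID, ReleaseYear} is not a superkey ({Country, ProducerID, ReleaseYear}⁺ restricted to this set is {Country, Genre, ProducerID, ReleaseYear}), so split on Country, ProducerID, ReleaseYear → Genre into {Country, Genre, ProducerID, ReleaseYear} and {AlbumID, Country, Duration, LabelID, ProducerID, ReleaseYear}.
{Country, Genre, ProducerID, ReleaseYear}: every determinant is a superkey — BCNF.
{AlbumID, Country, Duration, LabelID, ProducerID, ReleaseYear}: every determinant is a superkey — BCNF.

{AlbumID, Country, Duration, LabelID, ProducerID, ReleaseYear}; {Country, Genre, ProducerID, ReleaseYear}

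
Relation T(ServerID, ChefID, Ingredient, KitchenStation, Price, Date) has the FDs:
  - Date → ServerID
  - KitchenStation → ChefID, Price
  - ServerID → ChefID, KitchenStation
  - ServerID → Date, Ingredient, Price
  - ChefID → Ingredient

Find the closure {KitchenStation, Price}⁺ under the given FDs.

{ChefID, Ingredient, KitchenStation, Price}

Start with {KitchenStation, Price}.
KitchenStation → ChefID, Price applies; add {ChefID} → now {ChefID, KitchenStation, Price}.
ChefID → Ingredient applies; add {Ingredient} → now {ChefID, Ingredient, KitchenStation, Price}.
No further FD applies.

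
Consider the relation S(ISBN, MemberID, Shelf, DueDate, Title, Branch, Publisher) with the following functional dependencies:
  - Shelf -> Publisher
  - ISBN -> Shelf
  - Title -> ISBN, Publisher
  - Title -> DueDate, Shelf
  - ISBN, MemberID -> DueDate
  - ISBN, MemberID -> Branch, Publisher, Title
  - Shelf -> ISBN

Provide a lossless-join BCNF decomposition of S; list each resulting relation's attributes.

Candidate keys of the original relation: {ISBN, MemberID}, {MemberID, Shelf}, {MemberID, Title}.
Within {Branch, DueDate, ISBN, MemberID, Publisher, Shelf, Title}: {Shelf}⁺ ∩ {Branch, DueDate, ISBN, MemberID, Publisher, Shelf, Title} = {ISBN, Publisher, Shelf}, not the whole set, so Shelf -> ISBN, Publisher violates BCNF; decompose into {ISBN, Publisher, Shelf} and {Branch, DueDate, MemberID, Shelf, Title}.
{ISBN, Publisher, Shelf}: every determinant is a superkey — BCNF.
Within {Branch, DueDate, MemberID, Shelf, Title}: {Title}⁺ ∩ {Branch, DueDate, MemberID, Shelf, Title} = {DueDate, Shelf, Title}, not the whole set, so Title -> DueDate, Shelf violates BCNF; decompose into {DueDate, Shelf, Title} and {Branch, MemberID, Title}.
{DueDate, Shelf, Title}: every determinant is a superkey — BCNF.
{Branch, MemberID, Title}: every determinant is a superkey — BCNF.

{Branch, MemberID, Title}; {DueDate, Shelf, Title}; {ISBN, Publisher, Shelf}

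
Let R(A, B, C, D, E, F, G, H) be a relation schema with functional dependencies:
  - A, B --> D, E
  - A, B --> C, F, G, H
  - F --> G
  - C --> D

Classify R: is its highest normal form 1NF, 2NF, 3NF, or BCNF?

Candidate key: {A, B}. Prime attributes: {A, B}.
F --> G: {F}⁺ = {F, G}, which is not all of the attributes, so the left side is not a superkey — BCNF is violated.
F --> G determines the non-prime attribute {G} from a non-superkey — 3NF is violated.
Checking every proper subset of each key, none determines a non-prime attribute — 2NF is satisfied.

2NF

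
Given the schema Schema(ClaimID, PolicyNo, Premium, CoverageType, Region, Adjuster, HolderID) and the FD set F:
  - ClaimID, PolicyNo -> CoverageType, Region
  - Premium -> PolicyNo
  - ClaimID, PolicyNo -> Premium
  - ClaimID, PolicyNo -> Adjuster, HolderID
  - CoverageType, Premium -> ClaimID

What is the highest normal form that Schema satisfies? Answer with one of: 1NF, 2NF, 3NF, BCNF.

Candidate keys: {ClaimID, PolicyNo}, {ClaimID, Premium}, {CoverageType, Premium}. Prime attributes: {ClaimID, CoverageType, PolicyNo, Premium}.
Premium -> PolicyNo: {Premium}⁺ = {PolicyNo, Premium}, which is not all of the attributes, so the left side is not a superkey — BCNF is violated.
But every attribute on its right side ({PolicyNo}) is prime, and the same holds for every other non-superkey FD, so 3NF still holds.

3NF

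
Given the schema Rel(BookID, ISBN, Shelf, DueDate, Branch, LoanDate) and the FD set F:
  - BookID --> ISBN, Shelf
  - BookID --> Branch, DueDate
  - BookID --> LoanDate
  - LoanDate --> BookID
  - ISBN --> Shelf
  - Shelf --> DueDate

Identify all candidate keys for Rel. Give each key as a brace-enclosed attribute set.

{BookID}, {LoanDate}

{BookID}⁺ = {BookID, Branch, DueDate, ISBN, LoanDate, Shelf}, which is every attribute, so {BookID} is a candidate key.
{LoanDate}⁺ = {BookID, Branch, DueDate, ISBN, LoanDate, Shelf}, which is every attribute, so {LoanDate} is a candidate key.
No proper subset of any of these is a key, and no other minimal superkey exists.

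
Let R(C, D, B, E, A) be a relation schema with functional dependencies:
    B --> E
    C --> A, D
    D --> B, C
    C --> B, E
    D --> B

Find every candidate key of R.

{C}, {D}

{C}⁺ = {A, B, C, D, E} — all of the relation — so {C} is a candidate key.
{D}⁺ = {A, B, C, D, E} — all of the relation — so {D} is a candidate key.
No proper subset of any of these is a key, and no other minimal superkey exists.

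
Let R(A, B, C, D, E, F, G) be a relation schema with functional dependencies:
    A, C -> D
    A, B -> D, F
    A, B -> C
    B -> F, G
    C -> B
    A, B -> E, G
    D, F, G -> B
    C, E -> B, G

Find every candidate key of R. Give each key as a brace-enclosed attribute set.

{A, B}, {A, C}, {A, D, F, G}

No FD produces {A}, so it must be in every candidate key.
Closure of {A, B} is {A, B, C, D, E, F, G}, the whole schema; {A, B} is a candidate key.
Closure of {A, C} is {A, B, C, D, E, F, G}, the whole schema; {A, C} is a candidate key.
Closure of {A, D, F, G} is {A, B, C, D, E, F, G}, the whole schema; {A, D, F, G} is a candidate key.
No proper subset of any of these is a key, and no other minimal superkey exists.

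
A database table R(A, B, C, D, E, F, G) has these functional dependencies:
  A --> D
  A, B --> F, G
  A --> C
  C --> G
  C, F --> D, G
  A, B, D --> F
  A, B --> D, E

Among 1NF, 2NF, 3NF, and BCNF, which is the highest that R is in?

1NF

Candidate key: {A, B}. Prime attributes: {A, B}.
A --> D breaks BCNF: {A}⁺ = {A, C, D, G}, so {A} is not a superkey.
A --> D determines the non-prime attribute {D} from a non-superkey — 3NF is violated.
{A} is a proper subset of the key {A, B}, and {A}⁺ contains the non-prime attributes {C, D, G} — a partial dependency, so 2NF is violated.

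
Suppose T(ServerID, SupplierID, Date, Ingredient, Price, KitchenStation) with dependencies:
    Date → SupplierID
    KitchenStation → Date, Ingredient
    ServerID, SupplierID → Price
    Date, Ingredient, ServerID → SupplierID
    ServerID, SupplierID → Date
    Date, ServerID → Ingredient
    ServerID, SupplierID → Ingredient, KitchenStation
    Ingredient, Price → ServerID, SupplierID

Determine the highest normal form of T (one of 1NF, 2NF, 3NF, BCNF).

Candidate keys: {Date, ServerID}, {Ingredient, Price}, {KitchenStation, Price}, {KitchenStation, ServerID}, {ServerID, SupplierID}. Prime attributes: {Date, Ingredient, KitchenStation, Price, ServerID, SupplierID}.
Date → SupplierID: {Date}⁺ = {Date, SupplierID}, which is not all of the attributes, so the left side is not a superkey — BCNF is violated.
Since {SupplierID} ⊆ prime attributes and every other non-superkey FD also has a prime right side, the schema is in 3NF.

3NF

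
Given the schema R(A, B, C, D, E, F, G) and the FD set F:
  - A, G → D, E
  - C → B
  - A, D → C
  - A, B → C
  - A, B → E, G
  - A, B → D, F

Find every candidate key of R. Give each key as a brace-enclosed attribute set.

{A, B}, {A, C}, {A, D}, {A, G}

No FD produces {A}, so it must be in every candidate key.
{A, B}⁺ = {A, B, C, D, E, F, G} — all of the relation — so {A, B} is a candidate key.
{A, C}⁺ = {A, B, C, D, E, F, G} — all of the relation — so {A, C} is a candidate key.
{A, D}⁺ = {A, B, C, D, E, F, G} — all of the relation — so {A, D} is a candidate key.
{A, G}⁺ = {A, B, C, D, E, F, G} — all of the relation — so {A, G} is a candidate key.
No proper subset of any of these is a key, and no other minimal superkey exists.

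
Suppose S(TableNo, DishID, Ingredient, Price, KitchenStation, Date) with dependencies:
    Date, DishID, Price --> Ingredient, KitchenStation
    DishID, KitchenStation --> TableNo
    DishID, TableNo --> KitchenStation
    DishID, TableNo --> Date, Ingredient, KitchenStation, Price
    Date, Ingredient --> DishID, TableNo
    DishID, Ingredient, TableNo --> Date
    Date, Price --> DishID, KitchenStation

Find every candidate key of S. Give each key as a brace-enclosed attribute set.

{Date, Ingredient}⁺ = {Date, DishID, Ingredient, KitchenStation, Price, TableNo}, which is every attribute, so {Date, Ingredient} is a candidate key.
{Date, Price}⁺ = {Date, DishID, Ingredient, KitchenStation, Price, TableNo}, which is every attribute, so {Date, Price} is a candidate key.
{DishID, KitchenStation}⁺ = {Date, DishID, Ingredient, KitchenStation, Price, TableNo}, which is every attribute, so {DishID, KitchenStation} is a candidate key.
{DishID, TableNo}⁺ = {Date, DishID, Ingredient, KitchenStation, Price, TableNo}, which is every attribute, so {DishID, TableNo} is a candidate key.
These are minimal and exhaustive — every other superkey contains one of them.

{Date, Ingredient}, {Date, Price}, {DishID, KitchenStation}, {DishID, TableNo}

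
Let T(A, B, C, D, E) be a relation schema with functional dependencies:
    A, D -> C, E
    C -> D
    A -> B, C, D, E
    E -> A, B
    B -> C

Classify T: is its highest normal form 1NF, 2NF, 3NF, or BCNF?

Candidate keys: {A}, {E}. Prime attributes: {A, E}.
For C -> D we have {C}⁺ = {C, D}; {C} is not a superkey, so BCNF fails.
C -> D determines the non-prime attribute {D} from a non-superkey — 3NF is violated.
With only single-attribute keys there can be no partial dependency, so 2NF holds.

2NF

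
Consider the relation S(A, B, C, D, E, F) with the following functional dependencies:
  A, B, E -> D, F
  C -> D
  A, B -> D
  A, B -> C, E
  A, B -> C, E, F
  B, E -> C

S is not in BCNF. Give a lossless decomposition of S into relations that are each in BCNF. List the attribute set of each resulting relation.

Candidate key of the original relation: {A, B}.
{A, B, C, D, E, F}: {C} determines {C, D} here but is not a superkey — split on C -> D, giving {C, D} and {A, B, C, E, F}.
{C, D} is in BCNF.
{A, B, C, E, F}: {B, E} determines {B, C, E} here but is not a superkey — split on B, E -> C, giving {B, C, E} and {A, B, E, F}.
{B, C, E} is in BCNF.
{A, B, E, F} is in BCNF.

{A, B, E, F}; {B, C, E}; {C, D}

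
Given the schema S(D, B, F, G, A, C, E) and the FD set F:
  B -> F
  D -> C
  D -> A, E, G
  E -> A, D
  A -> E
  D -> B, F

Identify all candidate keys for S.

{A}, {D}, {E}

{A}⁺ = {A, B, C, D, E, F, G}, which is every attribute, so {A} is a candidate key.
{D}⁺ = {A, B, C, D, E, F, G}, which is every attribute, so {D} is a candidate key.
{E}⁺ = {A, B, C, D, E, F, G}, which is every attribute, so {E} is a candidate key.
No proper subset of any of these is a key, and no other minimal superkey exists.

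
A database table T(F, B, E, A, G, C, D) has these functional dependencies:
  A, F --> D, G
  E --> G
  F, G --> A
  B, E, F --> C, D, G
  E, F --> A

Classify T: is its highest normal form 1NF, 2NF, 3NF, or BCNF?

1NF

Candidate key: {B, E, F}. Prime attributes: {B, E, F}.
A, F --> D, G: {A, F}⁺ = {A, D, F, G}, which is not all of the attributes, so the left side is not a superkey — BCNF is violated.
A, F --> D, G determines the non-prime attributes {D, G} from a non-superkey — 3NF is violated.
Since {E} ⊂ {B, E, F} and {E}⁺ ⊇ {G} with {G} non-prime, there is a partial dependency; 2NF fails.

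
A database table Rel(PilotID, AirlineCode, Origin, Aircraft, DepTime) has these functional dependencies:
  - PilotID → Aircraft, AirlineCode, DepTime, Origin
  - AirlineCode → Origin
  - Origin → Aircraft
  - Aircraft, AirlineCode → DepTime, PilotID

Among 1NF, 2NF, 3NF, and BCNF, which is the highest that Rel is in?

Candidate keys: {AirlineCode}, {PilotID}. Prime attributes: {AirlineCode, PilotID}.
Origin → Aircraft: {Origin}⁺ = {Aircraft, Origin}, which is not all of the attributes, so the left side is not a superkey — BCNF is violated.
Origin → Aircraft has non-prime {Aircraft} on the right and a non-superkey on the left, so 3NF fails.
Every candidate key is a single attribute, so no partial dependency is possible; 2NF holds.

2NF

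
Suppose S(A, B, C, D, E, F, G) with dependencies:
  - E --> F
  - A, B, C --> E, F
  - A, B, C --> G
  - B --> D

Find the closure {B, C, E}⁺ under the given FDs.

Start with {B, C, E}.
E --> F applies; add {F} → now {B, C, E, F}.
B --> D applies; add {D} → now {B, C, D, E, F}.
No further FD applies.

{B, C, D, E, F}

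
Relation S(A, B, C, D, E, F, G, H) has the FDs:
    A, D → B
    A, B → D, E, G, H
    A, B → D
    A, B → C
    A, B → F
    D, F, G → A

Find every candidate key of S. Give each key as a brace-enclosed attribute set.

{A, B}, {A, D}, {D, F, G}

{A, B} is a candidate key since {A, B}⁺ = {A, B, C, D, E, F, G, H} covers every attribute.
{A, D} is a candidate key since {A, D}⁺ = {A, B, C, D, E, F, G, H} covers every attribute.
{D, F, G} is a candidate key since {D, F, G}⁺ = {A, B, C, D, E, F, G, H} covers every attribute.
Any other superkey properly contains one of these, so there are no further candidate keys.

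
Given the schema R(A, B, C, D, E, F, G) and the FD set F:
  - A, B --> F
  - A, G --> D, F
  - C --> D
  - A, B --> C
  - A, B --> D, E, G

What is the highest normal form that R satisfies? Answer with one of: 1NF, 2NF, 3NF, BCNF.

Candidate key: {A, B}. Prime attributes: {A, B}.
A, G --> D, F: {A, G}⁺ = {A, D, F, G}, which is not all of the attributes, so the left side is not a superkey — BCNF is violated.
Because {D, F} are non-prime and the left side of A, G --> D, F is not a superkey, the relation is not in 3NF.
Checking every proper subset of each key, none determines a non-prime attribute — 2NF is satisfied.

2NF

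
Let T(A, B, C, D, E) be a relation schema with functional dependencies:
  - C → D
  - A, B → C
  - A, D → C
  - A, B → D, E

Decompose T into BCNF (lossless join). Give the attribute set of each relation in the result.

{A, B, C, E}; {C, D}

Candidate key of the original relation: {A, B}.
Within {A, B, C, D, E}: {C}⁺ ∩ {A, B, C, D, E} = {C, D}, not the whole set, so C → D violates BCNF; decompose into {C, D} and {A, B, C, E}.
{C, D} has no BCNF violation.
{A, B, C, E} has no BCNF violation.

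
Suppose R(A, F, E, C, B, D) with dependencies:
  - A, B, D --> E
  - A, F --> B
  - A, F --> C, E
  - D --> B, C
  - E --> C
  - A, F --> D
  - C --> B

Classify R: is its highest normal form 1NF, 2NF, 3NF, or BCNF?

Candidate key: {A, F}. Prime attributes: {A, F}.
A, B, D --> E: {A, B, D}⁺ = {A, B, C, D, E}, which is not all of the attributes, so the left side is not a superkey — BCNF is violated.
A, B, D --> E has non-prime {E} on the right and a non-superkey on the left, so 3NF fails.
No non-prime attribute depends on a proper subset of any candidate key, so 2NF holds.

2NF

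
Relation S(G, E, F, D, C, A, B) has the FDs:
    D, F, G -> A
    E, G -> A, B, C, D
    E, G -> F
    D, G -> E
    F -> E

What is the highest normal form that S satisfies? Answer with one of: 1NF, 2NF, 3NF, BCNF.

Candidate keys: {D, G}, {E, G}, {F, G}. Prime attributes: {D, E, F, G}.
F -> E breaks BCNF: {F}⁺ = {E, F}, so {F} is not a superkey.
But every attribute on its right side ({E}) is prime, and the same holds for every other non-superkey FD, so 3NF still holds.

3NF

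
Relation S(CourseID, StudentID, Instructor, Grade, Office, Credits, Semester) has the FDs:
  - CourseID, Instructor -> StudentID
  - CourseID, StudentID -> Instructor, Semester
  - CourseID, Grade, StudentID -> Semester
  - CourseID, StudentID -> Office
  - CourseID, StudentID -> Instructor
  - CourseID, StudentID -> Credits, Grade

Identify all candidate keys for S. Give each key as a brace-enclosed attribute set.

Attributes never on any right-hand side: {CourseID} — every candidate key must contain it.
{CourseID, Instructor}⁺ = {CourseID, Credits, Grade, Instructor, Office, Semester, StudentID}, which is every attribute, so {CourseID, Instructor} is a candidate key.
{CourseID, StudentID}⁺ = {CourseID, Credits, Grade, Instructor, Office, Semester, StudentID}, which is every attribute, so {CourseID, StudentID} is a candidate key.
Any other superkey properly contains one of these, so there are no further candidate keys.

{CourseID, Instructor}, {CourseID, StudentID}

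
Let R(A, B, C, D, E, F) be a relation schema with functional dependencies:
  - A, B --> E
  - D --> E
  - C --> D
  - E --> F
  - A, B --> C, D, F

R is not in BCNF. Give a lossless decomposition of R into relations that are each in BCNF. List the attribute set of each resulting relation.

{A, B, C}; {C, D}; {D, E}; {E, F}

Candidate key of the original relation: {A, B}.
In {A, B, C, D, E, F}, {D} is not a superkey ({D}⁺ restricted to this set is {D, E, F}), so split on D --> E, F into {D, E, F} and {A, B, C, D}.
In {D, E, F}, {E} is not a superkey ({E}⁺ restricted to this set is {E, F}), so split on E --> F into {E, F} and {D, E}.
{E, F} has no BCNF violation.
{D, E} has no BCNF violation.
In {A, B, C, D}, {C} is not a superkey ({C}⁺ restricted to this set is {C, D}), so split on C --> D into {C, D} and {A, B, C}.
{C, D} has no BCNF violation.
{A, B, C} has no BCNF violation.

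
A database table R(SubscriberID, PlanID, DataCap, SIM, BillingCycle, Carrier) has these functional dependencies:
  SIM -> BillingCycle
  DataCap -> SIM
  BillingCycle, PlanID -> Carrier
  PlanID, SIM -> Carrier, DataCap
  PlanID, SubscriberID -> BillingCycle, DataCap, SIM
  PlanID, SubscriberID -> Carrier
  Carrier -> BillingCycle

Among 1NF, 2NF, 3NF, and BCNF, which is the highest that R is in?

Candidate key: {PlanID, SubscriberID}. Prime attributes: {PlanID, SubscriberID}.
For SIM -> BillingCycle we have {SIM}⁺ = {BillingCycle, SIM}; {SIM} is not a superkey, so BCNF fails.
SIM -> BillingCycle has non-prime {BillingCycle} on the right and a non-superkey on the left, so 3NF fails.
Checking every proper subset of each key, none determines a non-prime attribute — 2NF is satisfied.

2NF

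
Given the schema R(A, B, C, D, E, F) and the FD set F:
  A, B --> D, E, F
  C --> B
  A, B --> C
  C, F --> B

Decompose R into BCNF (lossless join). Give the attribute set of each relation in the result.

Candidate keys of the original relation: {A, B}, {A, C}.
{A, B, C, D, E, F}: {C} determines {B, C} here but is not a superkey — split on C --> B, giving {B, C} and {A, C, D, E, F}.
{B, C} has no BCNF violation.
{A, C, D, E, F} has no BCNF violation.

{A, C, D, E, F}; {B, C}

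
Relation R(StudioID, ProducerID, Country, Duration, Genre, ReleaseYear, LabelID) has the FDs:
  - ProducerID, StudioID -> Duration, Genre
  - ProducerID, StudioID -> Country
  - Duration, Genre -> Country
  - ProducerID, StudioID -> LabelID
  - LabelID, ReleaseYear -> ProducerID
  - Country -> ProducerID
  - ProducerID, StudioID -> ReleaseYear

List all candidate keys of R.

{StudioID} never appears on the right of any FD, so every key must include it.
{Country, StudioID}⁺ = {Country, Duration, Genre, LabelID, ProducerID, ReleaseYear, StudioID} — all of the relation — so {Country, StudioID} is a candidate key.
{ProducerID, StudioID}⁺ = {Country, Duration, Genre, LabelID, ProducerID, ReleaseYear, StudioID} — all of the relation — so {ProducerID, StudioID} is a candidate key.
{Duration, Genre, StudioID}⁺ = {Country, Duration, Genre, LabelID, ProducerID, ReleaseYear, StudioID} — all of the relation — so {Duration, Genre, StudioID} is a candidate key.
{LabelID, ReleaseYear, StudioID}⁺ = {Country, Duration, Genre, LabelID, ProducerID, ReleaseYear, StudioID} — all of the relation — so {LabelID, ReleaseYear, StudioID} is a candidate key.
No proper subset of any of these is a key, and no other minimal superkey exists.

{Country, StudioID}, {Duration, Genre, StudioID}, {LabelID, ReleaseYear, StudioID}, {ProducerID, StudioID}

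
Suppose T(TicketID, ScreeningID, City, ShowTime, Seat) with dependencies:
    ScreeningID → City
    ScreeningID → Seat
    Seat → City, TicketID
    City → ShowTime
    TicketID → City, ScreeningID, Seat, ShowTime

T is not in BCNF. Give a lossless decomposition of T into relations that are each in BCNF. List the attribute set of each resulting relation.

Candidate keys of the original relation: {ScreeningID}, {Seat}, {TicketID}.
In {City, ScreeningID, Seat, ShowTime, TicketID}, {City} is not a superkey ({City}⁺ restricted to this set is {City, ShowTime}), so split on City → ShowTime into {City, ShowTime} and {City, ScreeningID, Seat, TicketID}.
{City, ShowTime}: every determinant is a superkey — BCNF.
{City, ScreeningID, Seat, TicketID}: every determinant is a superkey — BCNF.

{City, ScreeningID, Seat, TicketID}; {City, ShowTime}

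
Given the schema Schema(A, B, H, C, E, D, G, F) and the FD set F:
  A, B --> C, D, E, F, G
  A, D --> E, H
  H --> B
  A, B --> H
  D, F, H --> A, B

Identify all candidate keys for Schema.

{A, B}, {A, D}, {A, H}, {D, F, H}

{A, B}⁺ = {A, B, C, D, E, F, G, H} — all of the relation — so {A, B} is a candidate key.
{A, D}⁺ = {A, B, C, D, E, F, G, H} — all of the relation — so {A, D} is a candidate key.
{A, H}⁺ = {A, B, C, D, E, F, G, H} — all of the relation — so {A, H} is a candidate key.
{D, F, H}⁺ = {A, B, C, D, E, F, G, H} — all of the relation — so {D, F, H} is a candidate key.
These are minimal and exhaustive — every other superkey contains one of them.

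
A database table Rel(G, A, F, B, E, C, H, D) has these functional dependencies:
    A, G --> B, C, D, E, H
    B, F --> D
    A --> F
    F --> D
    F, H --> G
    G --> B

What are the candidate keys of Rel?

No FD produces {A}, so it must be in every candidate key.
{A, G}⁺ = {A, B, C, D, E, F, G, H} — all of the relation — so {A, G} is a candidate key.
{A, H}⁺ = {A, B, C, D, E, F, G, H} — all of the relation — so {A, H} is a candidate key.
No proper subset of any of these is a key, and no other minimal superkey exists.

{A, G}, {A, H}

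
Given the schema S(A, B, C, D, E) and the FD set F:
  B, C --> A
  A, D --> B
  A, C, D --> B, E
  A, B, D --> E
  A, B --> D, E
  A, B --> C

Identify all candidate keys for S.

{A, B}, {A, D}, {B, C}

{A, B}⁺ = {A, B, C, D, E}, which is every attribute, so {A, B} is a candidate key.
{A, D}⁺ = {A, B, C, D, E}, which is every attribute, so {A, D} is a candidate key.
{B, C}⁺ = {A, B, C, D, E}, which is every attribute, so {B, C} is a candidate key.
Any other superkey properly contains one of these, so there are no further candidate keys.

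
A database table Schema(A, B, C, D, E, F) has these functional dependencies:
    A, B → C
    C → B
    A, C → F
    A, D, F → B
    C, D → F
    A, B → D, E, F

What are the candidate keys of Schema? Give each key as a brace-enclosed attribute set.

Attributes never on any right-hand side: {A} — every candidate key must contain it.
{A, B}⁺ = {A, B, C, D, E, F}, which is every attribute, so {A, B} is a candidate key.
{A, C}⁺ = {A, B, C, D, E, F}, which is every attribute, so {A, C} is a candidate key.
{A, D, F}⁺ = {A, B, C, D, E, F}, which is every attribute, so {A, D, F} is a candidate key.
No proper subset of any of these is a key, and no other minimal superkey exists.

{A, B}, {A, C}, {A, D, F}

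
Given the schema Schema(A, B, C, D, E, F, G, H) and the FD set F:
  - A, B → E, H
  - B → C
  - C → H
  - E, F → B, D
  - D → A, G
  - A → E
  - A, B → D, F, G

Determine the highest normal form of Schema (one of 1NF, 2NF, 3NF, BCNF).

1NF

Candidate keys: {A, B}, {A, F}, {B, D}, {D, F}, {E, F}. Prime attributes: {A, B, D, E, F}.
B → C breaks BCNF: {B}⁺ = {B, C, H}, so {B} is not a superkey.
Because {C} is non-prime and the left side of B → C is not a superkey, the relation is not in 3NF.
{B} is a proper subset of the key {A, B}, and {B}⁺ contains the non-prime attributes {C, H} — a partial dependency, so 2NF is violated.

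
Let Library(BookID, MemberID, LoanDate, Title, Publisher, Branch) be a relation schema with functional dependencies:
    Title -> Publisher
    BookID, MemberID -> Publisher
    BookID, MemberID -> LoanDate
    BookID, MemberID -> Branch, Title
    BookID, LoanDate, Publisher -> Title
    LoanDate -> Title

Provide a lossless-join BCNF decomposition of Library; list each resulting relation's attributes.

{BookID, Branch, LoanDate, MemberID}; {LoanDate, Title}; {Publisher, Title}

Candidate key of the original relation: {BookID, MemberID}.
In {BookID, Branch, LoanDate, MemberID, Publisher, Title}, {Title} is not a superkey ({Title}⁺ restricted to this set is {Publisher, Title}), so split on Title -> Publisher into {Publisher, Title} and {BookID, Branch, LoanDate, MemberID, Title}.
{Publisher, Title}: every determinant is a superkey — BCNF.
In {BookID, Branch, LoanDate, MemberID, Title}, {LoanDate} is not a superkey ({LoanDate}⁺ restricted to this set is {LoanDate, Title}), so split on LoanDate -> Title into {LoanDate, Title} and {BookID, Branch, LoanDate, MemberID}.
{LoanDate, Title}: every determinant is a superkey — BCNF.
{BookID, Branch, LoanDate, MemberID}: every determinant is a superkey — BCNF.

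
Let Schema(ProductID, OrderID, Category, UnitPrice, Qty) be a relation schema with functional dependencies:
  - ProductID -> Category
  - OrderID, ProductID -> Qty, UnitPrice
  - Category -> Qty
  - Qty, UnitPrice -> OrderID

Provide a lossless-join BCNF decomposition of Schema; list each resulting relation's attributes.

Candidate keys of the original relation: {OrderID, ProductID}, {ProductID, UnitPrice}.
In {Category, OrderID, ProductID, Qty, UnitPrice}, {ProductID} is not a superkey ({ProductID}⁺ restricted to this set is {Category, ProductID, Qty}), so split on ProductID -> Category, Qty into {Category, ProductID, Qty} and {OrderID, ProductID, UnitPrice}.
In {Category, ProductID, Qty}, {Category} is not a superkey ({Category}⁺ restricted to this set is {Category, Qty}), so split on Category -> Qty into {Category, Qty} and {Category, ProductID}.
{Category, Qty}: every determinant is a superkey — BCNF.
{Category, ProductID}: every determinant is a superkey — BCNF.
{OrderID, ProductID, UnitPrice}: every determinant is a superkey — BCNF.

{Category, ProductID}; {Category, Qty}; {OrderID, ProductID, UnitPrice}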